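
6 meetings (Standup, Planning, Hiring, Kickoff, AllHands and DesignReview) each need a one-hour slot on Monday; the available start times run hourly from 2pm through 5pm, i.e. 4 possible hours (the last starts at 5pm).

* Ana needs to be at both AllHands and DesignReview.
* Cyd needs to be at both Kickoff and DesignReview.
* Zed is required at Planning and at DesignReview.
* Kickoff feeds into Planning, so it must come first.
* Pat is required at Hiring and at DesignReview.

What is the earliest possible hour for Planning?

Precedence pushes Planning to at least 3pm.
Planning at 3pm is achievable: AllHands in 2pm; Planning in 3pm; Hiring in 2pm; DesignReview in 4pm; Standup in 2pm; Kickoff in 2pm.

3pm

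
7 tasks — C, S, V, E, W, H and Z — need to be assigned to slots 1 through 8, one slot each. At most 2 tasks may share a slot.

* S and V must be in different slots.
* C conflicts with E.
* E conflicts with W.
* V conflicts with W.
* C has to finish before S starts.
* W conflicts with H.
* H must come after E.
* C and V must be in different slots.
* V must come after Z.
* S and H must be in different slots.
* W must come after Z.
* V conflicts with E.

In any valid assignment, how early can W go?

Precedence pushes W to at least 2.
W at 2 is achievable: V -> 3, H -> 5, S -> 2, W -> 2, C -> 1, E -> 4, Z -> 1.

2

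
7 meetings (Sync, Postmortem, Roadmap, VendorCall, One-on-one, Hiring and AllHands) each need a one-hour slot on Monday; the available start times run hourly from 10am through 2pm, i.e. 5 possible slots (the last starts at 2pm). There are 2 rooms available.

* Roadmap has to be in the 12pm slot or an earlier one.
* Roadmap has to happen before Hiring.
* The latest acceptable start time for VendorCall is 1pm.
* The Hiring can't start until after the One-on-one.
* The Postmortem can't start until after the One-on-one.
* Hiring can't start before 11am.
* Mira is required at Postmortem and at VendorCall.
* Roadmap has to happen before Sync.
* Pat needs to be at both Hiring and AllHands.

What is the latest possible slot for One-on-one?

Downstream work caps One-on-one at 1pm.
One-on-one at 1pm is achievable: Postmortem in 2pm; VendorCall in 10am; Roadmap in 10am; One-on-one in 1pm; Hiring in 2pm; AllHands in 11am; Sync in 11am.

1pm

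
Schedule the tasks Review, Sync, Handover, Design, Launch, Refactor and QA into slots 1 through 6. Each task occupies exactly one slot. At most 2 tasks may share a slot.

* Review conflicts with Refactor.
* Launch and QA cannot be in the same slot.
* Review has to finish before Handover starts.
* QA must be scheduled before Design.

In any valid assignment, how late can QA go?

5

Downstream work caps QA at 5.
QA at 5 is achievable: QA=5; Launch=2; Sync=1; Handover=2; Design=6; Refactor=3; Review=1.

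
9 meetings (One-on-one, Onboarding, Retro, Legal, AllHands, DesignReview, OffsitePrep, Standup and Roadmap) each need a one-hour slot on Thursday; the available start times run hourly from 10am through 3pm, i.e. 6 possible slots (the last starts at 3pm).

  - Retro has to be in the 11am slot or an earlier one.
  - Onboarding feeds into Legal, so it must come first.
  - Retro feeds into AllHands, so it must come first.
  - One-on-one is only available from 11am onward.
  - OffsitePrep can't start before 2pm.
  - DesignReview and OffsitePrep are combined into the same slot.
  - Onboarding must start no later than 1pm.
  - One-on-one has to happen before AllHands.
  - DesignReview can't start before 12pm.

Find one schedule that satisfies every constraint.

Retro=10am, Roadmap=10am, Legal=11am, Standup=10am, OffsitePrep=2pm, Onboarding=10am, One-on-one=11am, AllHands=12pm, DesignReview=2pm

Checking: Retro(10am) before AllHands(12pm); Onboarding(10am) before Legal(11am); One-on-one(11am) before AllHands(12pm); DesignReview = OffsitePrep = 2pm; OffsitePrep=2pm in [2pm,3pm]; One-on-one=11am in [11am,3pm]; DesignReview=2pm in [12pm,3pm]; Onboarding=10am in [10am,1pm]; Retro=10am in [10am,11am].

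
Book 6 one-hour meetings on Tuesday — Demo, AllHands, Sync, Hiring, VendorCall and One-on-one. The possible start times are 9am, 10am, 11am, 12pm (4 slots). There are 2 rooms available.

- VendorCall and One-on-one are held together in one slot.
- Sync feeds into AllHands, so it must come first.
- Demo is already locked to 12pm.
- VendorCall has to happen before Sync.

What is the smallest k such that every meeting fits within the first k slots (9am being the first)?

4 slots

The precedence chain requires at least 3 distinct slots.
With at most 2 per slot and 6 meetings, at least 3 slots are needed.
Demo can't be placed before 12pm — that is slot 4 counting from 9am — so the schedule must run through at least 4 slots.
4 works (last occupied slot: 12pm): for example Demo -> 12pm; AllHands -> 11am; VendorCall -> 9am; One-on-one -> 9am; Sync -> 10am; Hiring -> 10am.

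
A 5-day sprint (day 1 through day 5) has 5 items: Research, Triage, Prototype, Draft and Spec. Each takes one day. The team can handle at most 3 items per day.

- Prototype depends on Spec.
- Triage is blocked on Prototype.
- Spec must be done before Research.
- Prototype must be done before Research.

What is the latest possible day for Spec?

Downstream work caps Spec at day 3.
Spec at day 3 is achievable: Research=day 5, Draft=day 1, Prototype=day 4, Triage=day 5, Spec=day 3.

day 3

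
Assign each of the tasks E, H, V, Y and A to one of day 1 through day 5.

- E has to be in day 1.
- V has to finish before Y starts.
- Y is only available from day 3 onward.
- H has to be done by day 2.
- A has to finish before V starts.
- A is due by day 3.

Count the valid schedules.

Splitting on H: it can be day 1 (10), day 2 (10). Listing each branch's schedules as (E, V, Y, A) by day number:
H=day 1: (1,2,3,1) (1,2,4,1) (1,2,5,1) (1,3,4,1) (1,3,4,2) (1,3,5,1) (1,3,5,2) (1,4,5,1) (1,4,5,2) (1,4,5,3) — 10.
H=day 2: (1,2,3,1) (1,2,4,1) (1,2,5,1) (1,3,4,1) (1,3,4,2) (1,3,5,1) (1,3,5,2) (1,4,5,1) (1,4,5,2) (1,4,5,3) — 10.
Summing: 10 + 10 = 20.

20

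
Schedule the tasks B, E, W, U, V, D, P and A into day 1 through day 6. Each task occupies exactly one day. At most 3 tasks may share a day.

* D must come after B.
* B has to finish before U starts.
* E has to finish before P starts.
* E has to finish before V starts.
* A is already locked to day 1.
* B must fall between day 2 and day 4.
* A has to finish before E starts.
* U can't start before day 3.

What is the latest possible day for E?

Precedence pushes E to at least day 2; downstream work caps E at day 5.
E at day 5 is achievable: U=day 3, P=day 6, D=day 3, V=day 6, W=day 1, E=day 5, A=day 1, B=day 2.

day 5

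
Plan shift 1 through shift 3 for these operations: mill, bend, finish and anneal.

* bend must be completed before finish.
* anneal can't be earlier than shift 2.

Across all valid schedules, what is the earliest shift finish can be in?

Precedence pushes finish to at least shift 2.
finish at shift 2 is achievable: bend -> shift 1; anneal -> shift 2; mill -> shift 1; finish -> shift 2.

shift 2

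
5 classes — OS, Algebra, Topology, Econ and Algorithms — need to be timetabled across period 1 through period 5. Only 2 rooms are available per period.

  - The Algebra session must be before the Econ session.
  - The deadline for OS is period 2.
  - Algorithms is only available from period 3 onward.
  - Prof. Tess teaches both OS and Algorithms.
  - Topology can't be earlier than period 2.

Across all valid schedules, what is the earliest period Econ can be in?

Precedence pushes Econ to at least period 2.
Econ at period 2 is achievable: Econ in period 2, Algorithms in period 3, Topology in period 2, OS in period 1, Algebra in period 1.

period 2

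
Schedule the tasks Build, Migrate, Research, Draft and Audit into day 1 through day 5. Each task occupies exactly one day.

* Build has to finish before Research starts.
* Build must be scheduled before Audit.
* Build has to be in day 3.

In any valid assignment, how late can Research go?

day 5

Precedence pushes Research to at least day 4.
Research at day 5 is achievable: Draft in day 1, Build in day 3, Research in day 5, Migrate in day 1, Audit in day 4.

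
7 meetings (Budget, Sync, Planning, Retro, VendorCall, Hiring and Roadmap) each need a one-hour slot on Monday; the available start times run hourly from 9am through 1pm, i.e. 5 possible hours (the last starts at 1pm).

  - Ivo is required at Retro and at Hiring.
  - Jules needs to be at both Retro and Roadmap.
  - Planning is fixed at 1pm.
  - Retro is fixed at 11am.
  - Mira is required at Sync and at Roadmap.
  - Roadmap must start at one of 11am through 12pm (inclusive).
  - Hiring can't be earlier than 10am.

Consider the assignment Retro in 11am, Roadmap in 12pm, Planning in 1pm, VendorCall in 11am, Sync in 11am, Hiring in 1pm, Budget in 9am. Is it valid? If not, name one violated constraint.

Jules needs to be at both Retro and Roadmap — holds.
Retro is fixed at 11am — holds.
Hiring can't be earlier than 10am — holds.
Mira is required at Sync and at Roadmap — holds.
Roadmap must start at one of 11am through 12pm (inclusive) — holds.
Ivo is required at Retro and at Hiring — holds.
Planning is fixed at 1pm — holds.

Valid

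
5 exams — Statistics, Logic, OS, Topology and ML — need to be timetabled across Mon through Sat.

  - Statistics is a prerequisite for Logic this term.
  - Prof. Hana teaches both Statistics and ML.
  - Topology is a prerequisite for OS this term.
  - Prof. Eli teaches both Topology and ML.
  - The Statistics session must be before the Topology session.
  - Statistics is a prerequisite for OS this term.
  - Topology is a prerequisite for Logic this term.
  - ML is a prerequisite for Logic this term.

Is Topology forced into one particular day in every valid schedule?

Topology can be Tue (e.g. Statistics=Mon, ML=Wed, Logic=Thu, Topology=Tue, OS=Wed) or Wed (e.g. Logic in Thu, Statistics in Mon, OS in Thu, Topology in Wed, ML in Tue).

No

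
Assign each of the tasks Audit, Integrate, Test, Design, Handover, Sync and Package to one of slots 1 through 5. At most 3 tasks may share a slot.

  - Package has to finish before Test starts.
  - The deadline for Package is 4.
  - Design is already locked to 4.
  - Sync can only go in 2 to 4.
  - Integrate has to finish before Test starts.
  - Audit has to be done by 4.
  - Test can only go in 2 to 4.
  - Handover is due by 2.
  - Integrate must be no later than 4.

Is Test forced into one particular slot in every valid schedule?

Test can be 2 (e.g. Integrate -> 1; Audit -> 2; Package -> 1; Test -> 2; Handover -> 1; Sync -> 2; Design -> 4) or 3 (e.g. Handover=1; Sync=2; Package=1; Audit=2; Design=4; Test=3; Integrate=1).

No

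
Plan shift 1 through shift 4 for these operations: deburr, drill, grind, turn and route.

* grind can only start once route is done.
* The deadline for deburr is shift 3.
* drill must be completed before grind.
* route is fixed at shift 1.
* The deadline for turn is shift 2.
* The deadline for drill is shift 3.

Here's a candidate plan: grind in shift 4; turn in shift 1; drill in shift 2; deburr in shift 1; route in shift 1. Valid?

The deadline for deburr is shift 3 — holds.
The deadline for drill is shift 3 — holds.
grind can only start once route is done — holds.
drill must be completed before grind — holds.
route is fixed at shift 1 — holds.
The deadline for turn is shift 2 — holds.

Yes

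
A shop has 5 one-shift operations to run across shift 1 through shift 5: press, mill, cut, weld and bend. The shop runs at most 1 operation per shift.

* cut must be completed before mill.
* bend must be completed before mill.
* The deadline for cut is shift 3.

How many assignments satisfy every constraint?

Splitting on press: it can be shift 1 (6), shift 2 (6), shift 3 (6), shift 4 (8), shift 5 (8). Listing each branch's schedules as (mill, cut, weld, bend) by shift number:
press=shift 1: (4,2,5,3) (4,3,5,2) (5,2,3,4) (5,2,4,3) (5,3,2,4) (5,3,4,2) — 6.
press=shift 2: (4,1,5,3) (4,3,5,1) (5,1,3,4) (5,1,4,3) (5,3,1,4) (5,3,4,1) — 6.
press=shift 3: (4,1,5,2) (4,2,5,1) (5,1,2,4) (5,1,4,2) (5,2,1,4) (5,2,4,1) — 6.
press=shift 4: (3,1,5,2) (3,2,5,1) (5,1,2,3) (5,1,3,2) (5,2,1,3) (5,2,3,1) (5,3,1,2) (5,3,2,1) — 8.
press=shift 5: (3,1,4,2) (3,2,4,1) (4,1,2,3) (4,1,3,2) (4,2,1,3) (4,2,3,1) (4,3,1,2) (4,3,2,1) — 8.
Summing: 6 + 6 + 6 + 8 + 8 = 34.

34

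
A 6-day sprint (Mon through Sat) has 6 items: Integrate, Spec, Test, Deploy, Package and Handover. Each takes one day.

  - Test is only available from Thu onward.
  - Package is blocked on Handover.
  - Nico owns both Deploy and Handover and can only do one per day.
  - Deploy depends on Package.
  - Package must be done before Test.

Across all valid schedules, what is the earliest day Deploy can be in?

Precedence pushes Deploy to at least Wed.
Deploy at Wed is achievable: Handover -> Mon; Deploy -> Wed; Integrate -> Mon; Test -> Thu; Package -> Tue; Spec -> Mon.

Wed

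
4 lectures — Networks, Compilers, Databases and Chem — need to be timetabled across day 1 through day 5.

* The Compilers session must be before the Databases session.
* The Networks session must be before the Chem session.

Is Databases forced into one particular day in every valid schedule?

Databases can be day 2 (e.g. Networks in day 1, Chem in day 2, Compilers in day 1, Databases in day 2) or day 3 (e.g. Chem -> day 2, Compilers -> day 1, Networks -> day 1, Databases -> day 3).

No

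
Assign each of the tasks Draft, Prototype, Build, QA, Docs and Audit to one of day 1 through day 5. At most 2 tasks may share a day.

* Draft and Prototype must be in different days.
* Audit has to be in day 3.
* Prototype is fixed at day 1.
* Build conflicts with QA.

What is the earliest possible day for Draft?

day 2

Draft at day 2 is achievable: Draft=day 2, QA=day 2, Docs=day 3, Audit=day 3, Build=day 1, Prototype=day 1.
Nothing earlier works — the conflict and capacity constraints rule out every day before day 2.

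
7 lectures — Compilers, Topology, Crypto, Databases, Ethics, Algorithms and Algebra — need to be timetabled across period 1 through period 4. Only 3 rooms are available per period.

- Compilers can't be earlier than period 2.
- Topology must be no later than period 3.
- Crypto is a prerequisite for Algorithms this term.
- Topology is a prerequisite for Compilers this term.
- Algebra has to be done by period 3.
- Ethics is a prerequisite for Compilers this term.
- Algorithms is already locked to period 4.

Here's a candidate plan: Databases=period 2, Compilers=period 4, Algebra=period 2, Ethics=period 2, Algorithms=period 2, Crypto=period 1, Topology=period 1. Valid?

Algebra has to be done by period 3 — holds.
Crypto is a prerequisite for Algorithms this term — holds.
Compilers can't be earlier than period 2 — holds.
Topology must be no later than period 3 — holds.
Topology is a prerequisite for Compilers this term — holds.
Algorithms is already locked to period 4 — violated.
Ethics is a prerequisite for Compilers this term — holds.
Only 3 rooms are available per period — violated.

No — it violates: Algorithms is already locked to period 4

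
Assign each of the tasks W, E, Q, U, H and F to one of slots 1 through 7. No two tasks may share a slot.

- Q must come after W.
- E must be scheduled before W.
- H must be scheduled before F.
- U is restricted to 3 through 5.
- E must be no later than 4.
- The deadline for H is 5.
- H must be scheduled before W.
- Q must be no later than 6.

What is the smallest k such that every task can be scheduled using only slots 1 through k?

The precedence chain requires at least 3 distinct slots.
With at most 1 per slot and 6 tasks, at least 6 slots are needed.
6 works (last occupied slot: 6): for example U=3, F=6, W=4, Q=5, H=2, E=1.

6 slots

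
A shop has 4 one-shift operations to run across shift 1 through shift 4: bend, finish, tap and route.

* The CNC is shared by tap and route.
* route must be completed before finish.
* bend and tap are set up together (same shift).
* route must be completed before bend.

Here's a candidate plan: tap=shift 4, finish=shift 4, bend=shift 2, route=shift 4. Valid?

Invalid. route must be completed before bend.

route must be completed before finish — violated.
The CNC is shared by tap and route — violated.
route must be completed before bend — violated.
bend and tap are set up together (same shift) — violated.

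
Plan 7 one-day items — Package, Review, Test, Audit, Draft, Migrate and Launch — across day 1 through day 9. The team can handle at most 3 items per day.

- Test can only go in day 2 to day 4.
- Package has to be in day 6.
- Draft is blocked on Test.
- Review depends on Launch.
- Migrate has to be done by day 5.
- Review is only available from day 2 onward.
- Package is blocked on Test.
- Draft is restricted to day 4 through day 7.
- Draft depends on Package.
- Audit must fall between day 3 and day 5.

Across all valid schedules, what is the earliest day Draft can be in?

day 7

Draft is available from day 4; precedence pushes Draft to at least day 7; Draft's own window allows nothing later than day 7.
Draft at day 7 is achievable: Test in day 2, Draft in day 7, Package in day 6, Audit in day 3, Launch in day 1, Review in day 2, Migrate in day 1.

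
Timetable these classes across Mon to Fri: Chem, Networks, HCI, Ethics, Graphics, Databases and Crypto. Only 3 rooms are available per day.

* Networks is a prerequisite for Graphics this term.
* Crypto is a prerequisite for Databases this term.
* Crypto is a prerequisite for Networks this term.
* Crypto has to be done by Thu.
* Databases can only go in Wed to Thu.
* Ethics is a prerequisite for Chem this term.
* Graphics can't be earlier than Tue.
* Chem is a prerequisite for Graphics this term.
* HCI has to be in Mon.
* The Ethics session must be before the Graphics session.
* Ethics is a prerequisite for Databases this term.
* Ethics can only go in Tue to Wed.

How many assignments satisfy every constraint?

34

Splitting on Chem: it can be Wed (17), Thu (17). Listing each branch's schedules as (Networks, HCI, Ethics, Graphics, Databases, Crypto):
Chem=Wed: (Tue,Mon,Tue,Thu,Wed,Mon) (Tue,Mon,Tue,Thu,Thu,Mon) (Tue,Mon,Tue,Fri,Wed,Mon) (Tue,Mon,Tue,Fri,Thu,Mon) (Wed,Mon,Tue,Thu,Wed,Mon) (Wed,Mon,Tue,Thu,Wed,Tue) (Wed,Mon,Tue,Thu,Thu,Mon) (Wed,Mon,Tue,Thu,Thu,Tue) (Wed,Mon,Tue,Fri,Wed,Mon) (Wed,Mon,Tue,Fri,Wed,Tue) (Wed,Mon,Tue,Fri,Thu,Mon) (Wed,Mon,Tue,Fri,Thu,Tue) (Thu,Mon,Tue,Fri,Wed,Mon) (Thu,Mon,Tue,Fri,Wed,Tue) (Thu,Mon,Tue,Fri,Thu,Mon) (Thu,Mon,Tue,Fri,Thu,Tue) (Thu,Mon,Tue,Fri,Thu,Wed) — 17.
Chem=Thu: (Tue,Mon,Tue,Fri,Wed,Mon) (Tue,Mon,Tue,Fri,Thu,Mon) (Tue,Mon,Wed,Fri,Thu,Mon) (Wed,Mon,Tue,Fri,Wed,Mon) (Wed,Mon,Tue,Fri,Wed,Tue) (Wed,Mon,Tue,Fri,Thu,Mon) (Wed,Mon,Tue,Fri,Thu,Tue) (Wed,Mon,Wed,Fri,Thu,Mon) (Wed,Mon,Wed,Fri,Thu,Tue) (Thu,Mon,Tue,Fri,Wed,Mon) (Thu,Mon,Tue,Fri,Wed,Tue) (Thu,Mon,Tue,Fri,Thu,Mon) (Thu,Mon,Tue,Fri,Thu,Tue) (Thu,Mon,Tue,Fri,Thu,Wed) (Thu,Mon,Wed,Fri,Thu,Mon) (Thu,Mon,Wed,Fri,Thu,Tue) (Thu,Mon,Wed,Fri,Thu,Wed) — 17.
Summing: 17 + 17 = 34.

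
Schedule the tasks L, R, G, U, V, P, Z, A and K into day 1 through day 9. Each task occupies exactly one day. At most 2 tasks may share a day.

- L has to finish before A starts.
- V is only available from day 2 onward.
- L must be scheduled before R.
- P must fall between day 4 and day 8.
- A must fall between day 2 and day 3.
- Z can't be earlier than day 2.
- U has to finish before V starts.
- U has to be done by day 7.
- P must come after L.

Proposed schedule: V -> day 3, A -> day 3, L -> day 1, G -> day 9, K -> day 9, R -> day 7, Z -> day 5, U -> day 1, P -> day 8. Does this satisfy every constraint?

Yes, all constraints hold

P must come after L — holds.
L must be scheduled before R — holds.
P must fall between day 4 and day 8 — holds.
L has to finish before A starts — holds.
Z can't be earlier than day 2 — holds.
A must fall between day 2 and day 3 — holds.
U has to be done by day 7 — holds.
U has to finish before V starts — holds.
V is only available from day 2 onward — holds.
At most 2 tasks may share a day — holds.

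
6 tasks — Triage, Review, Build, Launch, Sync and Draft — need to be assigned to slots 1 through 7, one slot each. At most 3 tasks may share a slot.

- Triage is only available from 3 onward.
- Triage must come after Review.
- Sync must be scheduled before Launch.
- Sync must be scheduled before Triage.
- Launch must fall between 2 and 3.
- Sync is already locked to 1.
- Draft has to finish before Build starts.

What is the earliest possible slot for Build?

2

Precedence pushes Build to at least 2.
Build at 2 is achievable: Review=1; Launch=2; Draft=1; Build=2; Sync=1; Triage=3.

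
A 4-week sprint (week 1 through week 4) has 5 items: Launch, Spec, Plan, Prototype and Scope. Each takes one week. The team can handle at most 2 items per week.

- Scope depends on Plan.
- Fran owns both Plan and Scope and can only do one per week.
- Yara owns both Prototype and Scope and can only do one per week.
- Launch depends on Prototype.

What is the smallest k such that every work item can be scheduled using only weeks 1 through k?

The precedence chain requires at least 2 distinct weeks.
With at most 2 per week and 5 work items, at least 3 weeks are needed.
3 works (last occupied week: week 3): for example Spec -> week 3; Plan -> week 1; Scope -> week 2; Launch -> week 2; Prototype -> week 1.

3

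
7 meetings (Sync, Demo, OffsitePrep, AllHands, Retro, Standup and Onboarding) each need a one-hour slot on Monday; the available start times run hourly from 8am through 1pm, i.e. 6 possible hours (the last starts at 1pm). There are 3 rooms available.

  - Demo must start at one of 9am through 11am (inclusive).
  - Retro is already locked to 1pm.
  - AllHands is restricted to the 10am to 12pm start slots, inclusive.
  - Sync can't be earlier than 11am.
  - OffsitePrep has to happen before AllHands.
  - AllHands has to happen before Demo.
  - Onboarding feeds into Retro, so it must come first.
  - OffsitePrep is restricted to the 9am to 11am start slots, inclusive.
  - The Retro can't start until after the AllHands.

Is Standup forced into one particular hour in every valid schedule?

Standup can be 8am (e.g. Onboarding in 8am, Retro in 1pm, AllHands in 10am, Standup in 8am, Sync in 11am, OffsitePrep in 9am, Demo in 11am) or 9am (e.g. Sync in 11am, Standup in 9am, Onboarding in 8am, Demo in 11am, OffsitePrep in 9am, Retro in 1pm, AllHands in 10am).

No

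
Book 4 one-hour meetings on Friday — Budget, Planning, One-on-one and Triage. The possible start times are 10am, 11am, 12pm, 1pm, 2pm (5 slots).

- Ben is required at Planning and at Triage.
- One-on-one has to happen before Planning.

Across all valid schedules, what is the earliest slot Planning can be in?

11am

Precedence pushes Planning to at least 11am.
Planning at 11am is achievable: Budget -> 10am, One-on-one -> 10am, Planning -> 11am, Triage -> 10am.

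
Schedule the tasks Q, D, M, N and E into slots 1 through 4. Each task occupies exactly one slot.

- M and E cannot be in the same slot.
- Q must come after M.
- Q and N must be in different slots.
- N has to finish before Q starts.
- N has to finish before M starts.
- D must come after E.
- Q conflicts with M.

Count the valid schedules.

Splitting on Q: it can be 3 (4), 4 (14). Listing each branch's schedules as (D, M, N, E):
Q=3: (2,2,1,1) (3,2,1,1) (4,2,1,1) (4,2,1,3) — 4.
Q=4: (2,2,1,1) (2,3,1,1) (2,3,2,1) (3,2,1,1) (3,3,1,1) (3,3,1,2) (3,3,2,1) (3,3,2,2) (4,2,1,1) (4,2,1,3) (4,3,1,1) (4,3,1,2) (4,3,2,1) (4,3,2,2) — 14.
Summing: 4 + 14 = 18.

18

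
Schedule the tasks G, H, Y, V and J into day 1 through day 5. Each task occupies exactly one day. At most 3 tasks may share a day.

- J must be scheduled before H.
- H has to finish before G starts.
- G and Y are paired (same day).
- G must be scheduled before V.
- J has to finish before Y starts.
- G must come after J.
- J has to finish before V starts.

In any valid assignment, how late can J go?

day 2

Downstream work caps J at day 2.
J at day 2 is achievable: J in day 2, V in day 5, Y in day 4, H in day 3, G in day 4.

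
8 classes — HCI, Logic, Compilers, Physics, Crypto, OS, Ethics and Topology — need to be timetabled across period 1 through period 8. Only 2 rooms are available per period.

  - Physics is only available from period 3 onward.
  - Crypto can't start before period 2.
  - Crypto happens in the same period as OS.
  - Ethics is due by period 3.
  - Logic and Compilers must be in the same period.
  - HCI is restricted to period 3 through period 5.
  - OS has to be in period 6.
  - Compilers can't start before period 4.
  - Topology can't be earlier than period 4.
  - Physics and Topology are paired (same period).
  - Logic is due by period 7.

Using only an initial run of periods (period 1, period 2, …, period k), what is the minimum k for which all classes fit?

6

With at most 2 per period and 8 classes, at least 4 periods are needed.
OS can't be placed before period 6, so the schedule must run through at least period 6.
6 works (last occupied period: period 6): for example Compilers=period 4; Physics=period 5; OS=period 6; Ethics=period 1; Logic=period 4; HCI=period 3; Topology=period 5; Crypto=period 6.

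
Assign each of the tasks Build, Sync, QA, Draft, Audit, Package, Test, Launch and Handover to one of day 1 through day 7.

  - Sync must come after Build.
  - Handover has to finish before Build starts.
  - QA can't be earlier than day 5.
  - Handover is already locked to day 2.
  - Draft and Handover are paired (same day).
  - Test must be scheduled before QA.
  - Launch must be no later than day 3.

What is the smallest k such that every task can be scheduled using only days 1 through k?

The precedence chain requires at least 3 distinct days.
QA can't be placed before day 5, so the schedule must run through at least day 5.
5 works (last occupied day: day 5): for example Draft -> day 2, Build -> day 3, Package -> day 1, Test -> day 1, Audit -> day 1, Sync -> day 4, Launch -> day 1, QA -> day 5, Handover -> day 2.

5 days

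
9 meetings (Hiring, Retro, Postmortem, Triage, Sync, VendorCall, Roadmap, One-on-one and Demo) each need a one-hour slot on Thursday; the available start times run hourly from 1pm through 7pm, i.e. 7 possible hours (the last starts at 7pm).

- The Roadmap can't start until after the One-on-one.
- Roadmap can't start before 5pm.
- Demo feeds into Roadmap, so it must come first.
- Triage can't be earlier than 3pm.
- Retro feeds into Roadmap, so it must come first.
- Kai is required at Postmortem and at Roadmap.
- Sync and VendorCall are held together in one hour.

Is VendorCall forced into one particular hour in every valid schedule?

VendorCall can be 1pm (e.g. Demo in 1pm, Postmortem in 1pm, Retro in 1pm, One-on-one in 1pm, VendorCall in 1pm, Hiring in 1pm, Roadmap in 5pm, Triage in 3pm, Sync in 1pm) or 2pm (e.g. Hiring=1pm; Sync=2pm; Postmortem=1pm; One-on-one=1pm; Retro=1pm; VendorCall=2pm; Triage=3pm; Demo=1pm; Roadmap=5pm).

No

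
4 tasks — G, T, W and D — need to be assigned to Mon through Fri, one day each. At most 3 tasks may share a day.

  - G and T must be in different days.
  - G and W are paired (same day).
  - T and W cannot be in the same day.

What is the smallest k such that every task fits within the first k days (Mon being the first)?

2 days

With at most 3 per day and 4 tasks, at least 2 days are needed.
2 works (last occupied day: Tue): for example D in Mon, G in Mon, T in Tue, W in Mon.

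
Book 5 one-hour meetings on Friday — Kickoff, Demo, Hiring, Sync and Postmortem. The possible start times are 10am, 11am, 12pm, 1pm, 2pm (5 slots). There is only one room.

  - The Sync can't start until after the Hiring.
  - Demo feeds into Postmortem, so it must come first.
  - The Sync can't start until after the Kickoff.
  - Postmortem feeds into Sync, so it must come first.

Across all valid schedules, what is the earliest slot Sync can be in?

2pm

Precedence pushes Sync to at least 12pm.
Sync at 2pm is achievable: Kickoff in 12pm, Postmortem in 11am, Sync in 2pm, Hiring in 1pm, Demo in 10am.
Nothing earlier works — the capacity limit rule out every slot before 2pm.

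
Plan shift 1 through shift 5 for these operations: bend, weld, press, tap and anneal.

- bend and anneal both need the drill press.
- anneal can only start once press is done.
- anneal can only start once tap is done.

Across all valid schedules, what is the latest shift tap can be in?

Downstream work caps tap at shift 4.
tap at shift 4 is achievable: bend -> shift 1, tap -> shift 4, press -> shift 1, anneal -> shift 5, weld -> shift 1.

shift 4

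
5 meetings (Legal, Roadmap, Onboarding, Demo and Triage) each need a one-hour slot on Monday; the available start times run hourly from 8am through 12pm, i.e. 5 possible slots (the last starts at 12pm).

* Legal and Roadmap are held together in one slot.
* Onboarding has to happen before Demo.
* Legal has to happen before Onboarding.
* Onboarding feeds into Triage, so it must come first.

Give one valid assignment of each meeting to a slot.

Legal in 8am, Demo in 10am, Roadmap in 8am, Triage in 10am, Onboarding in 9am

Checking: Legal(8am) before Onboarding(9am); Onboarding(9am) before Demo(10am); Onboarding(9am) before Triage(10am); Legal = Roadmap = 8am.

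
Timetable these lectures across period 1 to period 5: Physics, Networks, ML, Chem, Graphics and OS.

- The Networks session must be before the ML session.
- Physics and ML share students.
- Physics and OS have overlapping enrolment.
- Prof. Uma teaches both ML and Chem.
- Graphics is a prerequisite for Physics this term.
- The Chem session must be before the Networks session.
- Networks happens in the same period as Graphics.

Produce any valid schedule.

OS -> period 1; Physics -> period 3; Chem -> period 1; Graphics -> period 2; Networks -> period 2; ML -> period 4

Checking: Graphics(period 2) before Physics(period 3); Chem(period 1) before Networks(period 2); Networks(period 2) before ML(period 4); Physics(period 3) != ML(period 4); ML(period 4) != Chem(period 1); Physics(period 3) != OS(period 1); Networks = Graphics = period 2.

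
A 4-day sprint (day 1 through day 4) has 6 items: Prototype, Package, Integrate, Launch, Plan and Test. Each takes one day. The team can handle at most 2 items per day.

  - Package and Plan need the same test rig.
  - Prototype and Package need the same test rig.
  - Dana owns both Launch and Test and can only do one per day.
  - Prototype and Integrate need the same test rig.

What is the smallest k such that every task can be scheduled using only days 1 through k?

With at most 2 per day and 6 tasks, at least 3 days are needed.
3 works (last occupied day: day 3): for example Package=day 2; Launch=day 1; Test=day 3; Integrate=day 2; Prototype=day 1; Plan=day 3.

3 days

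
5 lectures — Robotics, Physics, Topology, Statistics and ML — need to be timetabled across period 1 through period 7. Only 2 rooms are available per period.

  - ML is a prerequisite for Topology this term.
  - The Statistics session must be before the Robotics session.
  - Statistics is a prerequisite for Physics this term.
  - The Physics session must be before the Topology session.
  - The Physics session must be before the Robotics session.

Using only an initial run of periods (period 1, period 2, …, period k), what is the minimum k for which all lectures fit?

3

The precedence chain requires at least 3 distinct periods.
With at most 2 per period and 5 lectures, at least 3 periods are needed.
3 works (last occupied period: period 3): for example Robotics in period 3; Statistics in period 1; Topology in period 3; Physics in period 2; ML in period 1.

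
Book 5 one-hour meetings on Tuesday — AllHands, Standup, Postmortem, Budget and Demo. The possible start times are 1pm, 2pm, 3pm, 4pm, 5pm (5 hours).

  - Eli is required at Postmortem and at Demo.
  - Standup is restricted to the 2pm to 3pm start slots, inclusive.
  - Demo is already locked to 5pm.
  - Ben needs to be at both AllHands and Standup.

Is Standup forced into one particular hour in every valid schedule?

No

Standup can be 2pm (e.g. AllHands in 1pm, Budget in 1pm, Postmortem in 1pm, Demo in 5pm, Standup in 2pm) or 3pm (e.g. Demo in 5pm, Postmortem in 1pm, AllHands in 1pm, Standup in 3pm, Budget in 1pm).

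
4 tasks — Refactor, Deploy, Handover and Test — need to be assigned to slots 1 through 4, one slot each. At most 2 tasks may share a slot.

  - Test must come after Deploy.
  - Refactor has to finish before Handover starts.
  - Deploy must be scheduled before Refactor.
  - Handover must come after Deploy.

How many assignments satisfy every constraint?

11

Splitting on Refactor: it can be 2 (6), 3 (5). Listing each branch's schedules as (Deploy, Handover, Test):
Refactor=2: (1,3,2) (1,3,3) (1,3,4) (1,4,2) (1,4,3) (1,4,4) — 6.
Refactor=3: (1,4,2) (1,4,3) (1,4,4) (2,4,3) (2,4,4) — 5.
Summing: 6 + 5 = 11.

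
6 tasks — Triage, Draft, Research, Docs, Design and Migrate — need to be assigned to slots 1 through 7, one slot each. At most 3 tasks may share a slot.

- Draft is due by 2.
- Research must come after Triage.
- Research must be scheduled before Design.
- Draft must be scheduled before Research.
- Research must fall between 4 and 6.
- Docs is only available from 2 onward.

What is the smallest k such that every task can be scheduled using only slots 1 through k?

The precedence chain requires at least 3 distinct slots.
With at most 3 per slot and 6 tasks, at least 2 slots are needed.
Propagating the time windows through the other constraints, Design can't land before 5, so the schedule must run through at least slot 5.
5 works (last occupied slot: 5): for example Design=5, Triage=1, Docs=2, Research=4, Draft=1, Migrate=1.

5 slots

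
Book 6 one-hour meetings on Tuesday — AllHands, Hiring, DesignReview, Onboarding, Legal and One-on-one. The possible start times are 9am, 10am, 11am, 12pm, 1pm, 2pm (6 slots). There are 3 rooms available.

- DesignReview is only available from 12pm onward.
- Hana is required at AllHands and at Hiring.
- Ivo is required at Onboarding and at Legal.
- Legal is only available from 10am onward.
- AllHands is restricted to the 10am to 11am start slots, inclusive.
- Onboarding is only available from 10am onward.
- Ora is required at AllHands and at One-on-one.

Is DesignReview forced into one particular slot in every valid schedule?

DesignReview can be 12pm (e.g. AllHands in 10am, Hiring in 9am, Legal in 11am, DesignReview in 12pm, Onboarding in 10am, One-on-one in 9am) or 1pm (e.g. DesignReview in 1pm, One-on-one in 9am, Legal in 11am, AllHands in 10am, Onboarding in 10am, Hiring in 9am).

No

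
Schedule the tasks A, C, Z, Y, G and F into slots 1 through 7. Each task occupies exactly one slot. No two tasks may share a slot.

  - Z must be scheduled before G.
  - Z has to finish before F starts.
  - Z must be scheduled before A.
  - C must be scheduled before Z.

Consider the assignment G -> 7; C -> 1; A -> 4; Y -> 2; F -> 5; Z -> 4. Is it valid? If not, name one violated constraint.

Z must be scheduled before G — holds.
Z has to finish before F starts — holds.
No two tasks may share a slot — violated.
Z must be scheduled before A — violated.
C must be scheduled before Z — holds.

No — it violates: No two tasks may share a slot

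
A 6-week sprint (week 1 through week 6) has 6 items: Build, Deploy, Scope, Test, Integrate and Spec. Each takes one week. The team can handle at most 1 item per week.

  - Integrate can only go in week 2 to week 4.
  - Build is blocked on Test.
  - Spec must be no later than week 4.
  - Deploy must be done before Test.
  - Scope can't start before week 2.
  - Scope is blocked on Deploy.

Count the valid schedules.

Splitting on Build: it can be week 5 (9), week 6 (18). Listing each branch's schedules as (Deploy, Scope, Test, Integrate, Spec) by week number:
Build=week 5: (1,6,2,3,4) (1,6,2,4,3) (1,6,3,2,4) (1,6,3,4,2) (1,6,4,2,3) (1,6,4,3,2) (2,6,3,4,1) (2,6,4,3,1) (3,6,4,2,1) — 9.
Build=week 6: (1,2,5,3,4) (1,2,5,4,3) (1,3,5,2,4) (1,3,5,4,2) (1,4,5,2,3) (1,4,5,3,2) (1,5,2,3,4) (1,5,2,4,3) (1,5,3,2,4) (1,5,3,4,2) (1,5,4,2,3) (1,5,4,3,2) (2,3,5,4,1) (2,4,5,3,1) (2,5,3,4,1) (2,5,4,3,1) (3,4,5,2,1) (3,5,4,2,1) — 18.
Summing: 9 + 18 = 27.

27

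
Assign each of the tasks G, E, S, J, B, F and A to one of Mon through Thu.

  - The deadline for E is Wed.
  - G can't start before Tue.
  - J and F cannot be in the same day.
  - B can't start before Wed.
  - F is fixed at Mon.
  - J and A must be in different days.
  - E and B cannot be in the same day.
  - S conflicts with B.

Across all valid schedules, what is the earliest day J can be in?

J at Tue is achievable: F -> Mon; A -> Mon; S -> Mon; J -> Tue; G -> Tue; B -> Wed; E -> Mon.
Nothing earlier works — the conflict constraints rule out every day before Tue.

Tue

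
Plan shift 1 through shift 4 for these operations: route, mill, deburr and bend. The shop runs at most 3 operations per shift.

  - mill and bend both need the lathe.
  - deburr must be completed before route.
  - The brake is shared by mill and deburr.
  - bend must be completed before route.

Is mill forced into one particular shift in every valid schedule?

mill can be shift 1 (e.g. route -> shift 3; deburr -> shift 2; mill -> shift 1; bend -> shift 2) or shift 2 (e.g. mill in shift 2; route in shift 2; bend in shift 1; deburr in shift 1).

No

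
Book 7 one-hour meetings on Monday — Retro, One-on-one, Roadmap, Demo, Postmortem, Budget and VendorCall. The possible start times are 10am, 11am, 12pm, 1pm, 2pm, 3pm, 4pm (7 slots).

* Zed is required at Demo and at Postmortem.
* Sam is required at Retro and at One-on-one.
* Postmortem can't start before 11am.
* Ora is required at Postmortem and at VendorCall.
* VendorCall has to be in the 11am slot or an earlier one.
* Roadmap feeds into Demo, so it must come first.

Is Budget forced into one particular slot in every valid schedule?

No

Budget can be 10am (e.g. VendorCall in 10am; Postmortem in 11am; One-on-one in 11am; Demo in 12pm; Budget in 10am; Roadmap in 10am; Retro in 10am) or 11am (e.g. Budget -> 11am, Postmortem -> 11am, Demo -> 12pm, Roadmap -> 10am, Retro -> 10am, One-on-one -> 11am, VendorCall -> 10am).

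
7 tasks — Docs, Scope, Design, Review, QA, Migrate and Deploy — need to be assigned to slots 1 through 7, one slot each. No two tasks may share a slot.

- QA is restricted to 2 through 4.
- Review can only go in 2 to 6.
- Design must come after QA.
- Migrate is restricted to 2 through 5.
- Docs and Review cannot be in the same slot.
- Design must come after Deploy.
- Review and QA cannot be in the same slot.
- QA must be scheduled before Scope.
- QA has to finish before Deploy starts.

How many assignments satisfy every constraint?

Splitting on Scope: it can be 3 (4), 4 (7), 5 (9), 6 (12), 7 (16). Listing each branch's schedules as (Docs, Design, Review, QA, Migrate, Deploy):
Scope=3: (1,7,4,2,5,6) (1,7,5,2,4,6) (1,7,6,2,4,5) (1,7,6,2,5,4) — 4.
Scope=4: (1,7,2,3,5,6) (1,7,3,2,5,6) (1,7,5,2,3,6) (1,7,5,3,2,6) (1,7,6,2,3,5) (1,7,6,2,5,3) (1,7,6,3,2,5) — 7.
Scope=5: (1,7,2,3,4,6) (1,7,2,4,3,6) (1,7,3,2,4,6) (1,7,3,4,2,6) (1,7,4,2,3,6) (1,7,4,3,2,6) (1,7,6,2,3,4) (1,7,6,2,4,3) (1,7,6,3,2,4) — 9.
Scope=6: (1,7,2,3,4,5) (1,7,2,3,5,4) (1,7,2,4,3,5) (1,7,3,2,4,5) (1,7,3,2,5,4) (1,7,3,4,2,5) (1,7,4,2,3,5) (1,7,4,2,5,3) (1,7,4,3,2,5) (1,7,5,2,3,4) (1,7,5,2,4,3) (1,7,5,3,2,4) — 12.
Scope=7: (1,4,6,2,5,3) (1,5,6,2,3,4) (1,5,6,2,4,3) (1,5,6,3,2,4) (1,6,2,3,4,5) (1,6,2,3,5,4) (1,6,2,4,3,5) (1,6,3,2,4,5) (1,6,3,2,5,4) (1,6,3,4,2,5) (1,6,4,2,3,5) (1,6,4,2,5,3) (1,6,4,3,2,5) (1,6,5,2,3,4) (1,6,5,2,4,3) (1,6,5,3,2,4) — 16.
Summing: 4 + 7 + 9 + 12 + 16 = 48.

48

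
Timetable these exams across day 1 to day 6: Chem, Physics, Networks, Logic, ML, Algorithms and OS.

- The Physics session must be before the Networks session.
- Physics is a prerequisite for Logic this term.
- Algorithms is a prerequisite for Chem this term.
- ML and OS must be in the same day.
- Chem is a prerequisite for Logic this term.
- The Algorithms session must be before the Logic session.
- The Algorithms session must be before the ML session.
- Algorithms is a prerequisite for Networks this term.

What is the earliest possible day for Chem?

day 2

Precedence pushes Chem to at least day 2; downstream work caps Chem at day 5.
Chem at day 2 is achievable: Chem -> day 2, Physics -> day 1, ML -> day 2, Networks -> day 2, Algorithms -> day 1, Logic -> day 3, OS -> day 2.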